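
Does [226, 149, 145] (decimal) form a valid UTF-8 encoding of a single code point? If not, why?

Leading byte 0xE2 = 11100010 → 3-byte form.
Continuation bytes 0x95=10010101, 0x91=10010001 all match 10xxxxxx.
Decoded value 0x2551 is ≥ 0x800 (shortest form) and not a surrogate.

valid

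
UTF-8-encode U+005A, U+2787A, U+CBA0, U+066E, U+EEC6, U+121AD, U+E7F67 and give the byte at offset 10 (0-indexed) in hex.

0xEE

U+005A → 1-byte form 5A at offsets 0–0.
U+2787A → 4-byte form F0 A7 A1 BA at offsets 1–4.
U+CBA0 → 3-byte form EC AE A0 at offsets 5–7.
U+066E → 2-byte form D9 AE at offsets 8–9.
U+EEC6 → 3-byte form EE BB 86 at offsets 10–12.
Offset 10 falls in char 5's range; it's byte 1 of EE BB 86 = 0xEE.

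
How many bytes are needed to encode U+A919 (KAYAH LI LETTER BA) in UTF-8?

U+A919 = 0xA919. UTF-8 uses 1 byte below 0x80, 2 below 0x800, 3 below 0x10000, 4 up to 0x10FFFF. 0xA919 is in U+0800–U+FFFF → 3 bytes.

3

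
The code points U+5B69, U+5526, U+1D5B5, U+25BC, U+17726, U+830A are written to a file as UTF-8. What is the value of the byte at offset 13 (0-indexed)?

U+5B69 → 3-byte form E5 AD A9 at offsets 0–2.
U+5526 → 3-byte form E5 94 A6 at offsets 3–5.
U+1D5B5 → 4-byte form F0 9D 96 B5 at offsets 6–9.
U+25BC → 3-byte form E2 96 BC at offsets 10–12.
U+17726 → 4-byte form F0 97 9C A6 at offsets 13–16.
Offset 13 falls in char 5's range; it's byte 1 of F0 97 9C A6 = 0xF0.

0xF0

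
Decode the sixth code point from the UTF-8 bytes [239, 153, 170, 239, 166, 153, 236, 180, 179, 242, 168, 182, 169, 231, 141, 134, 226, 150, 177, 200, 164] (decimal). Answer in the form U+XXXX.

U+25B1

Offset 0: leading byte 0xEF = 11101111 → 3-byte char #1 = EF 99 AA.
Offset 3: leading byte 0xEF = 11101111 → 3-byte char #2 = EF A6 99.
Offset 6: leading byte 0xEC = 11101100 → 3-byte char #3 = EC B4 B3.
Offset 9: leading byte 0xF2 = 11110010 → 4-byte char #4 = F2 A8 B6 A9.
Offset 13: leading byte 0xE7 = 11100111 → 3-byte char #5 = E7 8D 86.
Offset 16: leading byte 0xE2 = 11100010 → 3-byte char #6 = E2 96 B1.
Leading byte 0xE2 = 11100010 matches 1110xxxx → 3-byte sequence.
Byte 1: 0xE2 = 11100010, payload 0010 (4 bits).
Byte 2: 0x96 = 10010110 (10xxxxxx ✓), payload 010110.
Byte 3: 0xB1 = 10110001 (10xxxxxx ✓), payload 110001.
Concatenate: 0010010110110001 = 0x25B1 (16 bits → U+25B1).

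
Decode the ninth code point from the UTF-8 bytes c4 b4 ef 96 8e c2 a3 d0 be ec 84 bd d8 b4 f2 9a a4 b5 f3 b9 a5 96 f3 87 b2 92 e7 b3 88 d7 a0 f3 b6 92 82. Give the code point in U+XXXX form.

U+C7C92

Offset 0: leading byte 0xC4 = 11000100 → 2-byte char #1 = C4 B4.
Offset 2: leading byte 0xEF = 11101111 → 3-byte char #2 = EF 96 8E.
Offset 5: leading byte 0xC2 = 11000010 → 2-byte char #3 = C2 A3.
Offset 7: leading byte 0xD0 = 11010000 → 2-byte char #4 = D0 BE.
Offset 9: leading byte 0xEC = 11101100 → 3-byte char #5 = EC 84 BD.
Offset 12: leading byte 0xD8 = 11011000 → 2-byte char #6 = D8 B4.
Offset 14: leading byte 0xF2 = 11110010 → 4-byte char #7 = F2 9A A4 B5.
Offset 18: leading byte 0xF3 = 11110011 → 4-byte char #8 = F3 B9 A5 96.
Offset 22: leading byte 0xF3 = 11110011 → 4-byte char #9 = F3 87 B2 92.
Leading byte 0xF3 = 11110011 matches 11110xxx → 4-byte sequence.
Byte 1: 0xF3 = 11110011, payload 011 (3 bits).
Byte 2: 0x87 = 10000111 (10xxxxxx ✓), payload 000111.
Byte 3: 0xB2 = 10110010 (10xxxxxx ✓), payload 110010.
Byte 4: 0x92 = 10010010 (10xxxxxx ✓), payload 010010.
Concatenate: 011000111110010010010 = 0xC7C92 (21 bits → U+C7C92).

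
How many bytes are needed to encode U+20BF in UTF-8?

3

U+20BF = 0x20BF. UTF-8 uses 1 byte below 0x80, 2 below 0x800, 3 below 0x10000, 4 up to 0x10FFFF. 0x20BF is in U+0800–U+FFFF → 3 bytes.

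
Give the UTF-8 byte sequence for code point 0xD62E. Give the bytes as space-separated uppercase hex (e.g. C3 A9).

U+D62E = 0xD62E = 54830 decimal. In range U+0800–U+FFFF → 3-byte form: 1110xxxx 10xxxxxx 10xxxxxx.
Binary (16 bits): 1101011000101110.
Split 4+6+6: 1101 | 011000 | 101110.
Byte 1: 11101101 = 0xED.
Byte 2: 10011000 = 0x98.
Byte 3: 10101110 = 0xAE.

ED 98 AE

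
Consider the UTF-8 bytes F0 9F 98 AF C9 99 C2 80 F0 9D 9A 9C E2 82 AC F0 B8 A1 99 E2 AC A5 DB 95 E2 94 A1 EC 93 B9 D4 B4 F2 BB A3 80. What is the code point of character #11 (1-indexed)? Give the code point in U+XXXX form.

U+0534

Offset 0: leading byte 0xF0 = 11110000 → 4-byte char #1 = F0 9F 98 AF.
Offset 4: leading byte 0xC9 = 11001001 → 2-byte char #2 = C9 99.
Offset 6: leading byte 0xC2 = 11000010 → 2-byte char #3 = C2 80.
Offset 8: leading byte 0xF0 = 11110000 → 4-byte char #4 = F0 9D 9A 9C.
Offset 12: leading byte 0xE2 = 11100010 → 3-byte char #5 = E2 82 AC.
Offset 15: leading byte 0xF0 = 11110000 → 4-byte char #6 = F0 B8 A1 99.
Offset 19: leading byte 0xE2 = 11100010 → 3-byte char #7 = E2 AC A5.
Offset 22: leading byte 0xDB = 11011011 → 2-byte char #8 = DB 95.
Offset 24: leading byte 0xE2 = 11100010 → 3-byte char #9 = E2 94 A1.
Offset 27: leading byte 0xEC = 11101100 → 3-byte char #10 = EC 93 B9.
Offset 30: leading byte 0xD4 = 11010100 → 2-byte char #11 = D4 B4.
Leading byte 0xD4 = 11010100 matches 110xxxxx → 2-byte sequence.
Byte 1: 0xD4 = 11010100, payload 10100 (5 bits).
Byte 2: 0xB4 = 10110100 (10xxxxxx ✓), payload 110100.
Concatenate: 10100110100 = 0x534 (11 bits → U+0534).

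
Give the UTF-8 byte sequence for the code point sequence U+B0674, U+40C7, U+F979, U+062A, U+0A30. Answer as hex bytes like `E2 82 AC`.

U+B0674: 4-byte form → F2 B0 99 B4.
U+40C7: 3-byte form → E4 83 87.
U+F979: 3-byte form → EF A5 B9.
U+062A: 2-byte form → D8 AA.
U+0A30: 3-byte form → E0 A8 B0.
Concatenated (15 bytes): F2 B0 99 B4 E4 83 87 EF A5 B9 D8 AA E0 A8 B0.

F2 B0 99 B4 E4 83 87 EF A5 B9 D8 AA E0 A8 B0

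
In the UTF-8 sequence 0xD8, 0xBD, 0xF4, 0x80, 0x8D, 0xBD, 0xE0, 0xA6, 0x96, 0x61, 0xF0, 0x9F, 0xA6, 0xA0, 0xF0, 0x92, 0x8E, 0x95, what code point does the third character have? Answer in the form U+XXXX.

U+0996

Offset 0: leading byte 0xD8 = 11011000 → 2-byte char #1 = D8 BD.
Offset 2: leading byte 0xF4 = 11110100 → 4-byte char #2 = F4 80 8D BD.
Offset 6: leading byte 0xE0 = 11100000 → 3-byte char #3 = E0 A6 96.
Leading byte 0xE0 = 11100000 matches 1110xxxx → 3-byte sequence.
Byte 1: 0xE0 = 11100000, payload 0000 (4 bits).
Byte 2: 0xA6 = 10100110 (10xxxxxx ✓), payload 100110.
Byte 3: 0x96 = 10010110 (10xxxxxx ✓), payload 010110.
Concatenate: 0000100110010110 = 0x996 (16 bits → U+0996).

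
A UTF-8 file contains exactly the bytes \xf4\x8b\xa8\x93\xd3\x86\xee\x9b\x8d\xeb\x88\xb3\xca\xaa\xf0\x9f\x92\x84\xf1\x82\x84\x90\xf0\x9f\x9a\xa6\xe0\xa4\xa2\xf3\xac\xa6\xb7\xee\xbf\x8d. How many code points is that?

Byte at offset 0: 0xF4 = 11110100 → 4-byte char (#1). Advance 4.
Byte at offset 4: 0xD3 = 11010011 → 2-byte char (#2). Advance 2.
Byte at offset 6: 0xEE = 11101110 → 3-byte char (#3). Advance 3.
Byte at offset 9: 0xEB = 11101011 → 3-byte char (#4). Advance 3.
Byte at offset 12: 0xCA = 11001010 → 2-byte char (#5). Advance 2.
Byte at offset 14: 0xF0 = 11110000 → 4-byte char (#6). Advance 4.
Byte at offset 18: 0xF1 = 11110001 → 4-byte char (#7). Advance 4.
Byte at offset 22: 0xF0 = 11110000 → 4-byte char (#8). Advance 4.
Byte at offset 26: 0xE0 = 11100000 → 3-byte char (#9). Advance 3.
Byte at offset 29: 0xF3 = 11110011 → 4-byte char (#10). Advance 4.
Byte at offset 33: 0xEE = 11101110 → 3-byte char (#11). Advance 3.
Reached end at offset 36 after 11 code points.

11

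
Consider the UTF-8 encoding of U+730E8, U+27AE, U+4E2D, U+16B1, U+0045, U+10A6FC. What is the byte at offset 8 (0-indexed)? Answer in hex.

U+730E8 → 4-byte form F1 B3 83 A8 at offsets 0–3.
U+27AE → 3-byte form E2 9E AE at offsets 4–6.
U+4E2D → 3-byte form E4 B8 AD at offsets 7–9.
Offset 8 falls in char 3's range; it's byte 2 of E4 B8 AD = 0xB8.

0xB8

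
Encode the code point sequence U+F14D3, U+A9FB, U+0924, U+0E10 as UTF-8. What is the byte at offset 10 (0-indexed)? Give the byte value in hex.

U+F14D3 → 4-byte form F3 B1 93 93 at offsets 0–3.
U+A9FB → 3-byte form EA A7 BB at offsets 4–6.
U+0924 → 3-byte form E0 A4 A4 at offsets 7–9.
U+0E10 → 3-byte form E0 B8 90 at offsets 10–12.
Offset 10 falls in char 4's range; it's byte 1 of E0 B8 90 = 0xE0.

0xE0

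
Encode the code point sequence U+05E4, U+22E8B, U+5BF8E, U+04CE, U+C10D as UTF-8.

U+05E4: 2-byte form → D7 A4.
U+22E8B: 4-byte form → F0 A2 BA 8B.
U+5BF8E: 4-byte form → F1 9B BE 8E.
U+04CE: 2-byte form → D3 8E.
U+C10D: 3-byte form → EC 84 8D.
Concatenated (15 bytes): D7 A4 F0 A2 BA 8B F1 9B BE 8E D3 8E EC 84 8D.

D7 A4 F0 A2 BA 8B F1 9B BE 8E D3 8E EC 84 8D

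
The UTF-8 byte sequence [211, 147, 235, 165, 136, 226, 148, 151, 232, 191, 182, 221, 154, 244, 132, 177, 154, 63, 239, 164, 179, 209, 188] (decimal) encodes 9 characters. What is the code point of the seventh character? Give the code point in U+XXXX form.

Offset 0: leading byte 0xD3 = 11010011 → 2-byte char #1 = D3 93.
Offset 2: leading byte 0xEB = 11101011 → 3-byte char #2 = EB A5 88.
Offset 5: leading byte 0xE2 = 11100010 → 3-byte char #3 = E2 94 97.
Offset 8: leading byte 0xE8 = 11101000 → 3-byte char #4 = E8 BF B6.
Offset 11: leading byte 0xDD = 11011101 → 2-byte char #5 = DD 9A.
Offset 13: leading byte 0xF4 = 11110100 → 4-byte char #6 = F4 84 B1 9A.
Offset 17: leading byte 0x3F = 00111111 → 1-byte char #7 = 3F.
Leading byte 0x3F = 00111111 matches 0xxxxxxx → 1-byte sequence.
Byte 1: 0x3F = 00111111, payload 0111111 (7 bits).
Concatenate: 0111111 = 0x3F (7 bits → U+003F).

U+003F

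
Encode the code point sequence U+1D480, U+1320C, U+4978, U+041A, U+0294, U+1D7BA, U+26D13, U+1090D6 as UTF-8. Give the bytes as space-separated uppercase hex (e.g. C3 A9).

U+1D480: 4-byte form → F0 9D 92 80.
U+1320C: 4-byte form → F0 93 88 8C.
U+4978: 3-byte form → E4 A5 B8.
U+041A: 2-byte form → D0 9A.
U+0294: 2-byte form → CA 94.
U+1D7BA: 4-byte form → F0 9D 9E BA.
U+26D13: 4-byte form → F0 A6 B4 93.
U+1090D6: 4-byte form → F4 89 83 96.
Concatenated (27 bytes): F0 9D 92 80 F0 93 88 8C E4 A5 B8 D0 9A CA 94 F0 9D 9E BA F0 A6 B4 93 F4 89 83 96.

F0 9D 92 80 F0 93 88 8C E4 A5 B8 D0 9A CA 94 F0 9D 9E BA F0 A6 B4 93 F4 89 83 96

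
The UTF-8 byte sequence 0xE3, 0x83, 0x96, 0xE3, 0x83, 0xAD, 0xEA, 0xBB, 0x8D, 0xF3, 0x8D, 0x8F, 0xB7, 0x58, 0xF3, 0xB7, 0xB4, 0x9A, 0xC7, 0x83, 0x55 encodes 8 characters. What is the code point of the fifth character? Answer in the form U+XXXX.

U+0058

Offset 0: leading byte 0xE3 = 11100011 → 3-byte char #1 = E3 83 96.
Offset 3: leading byte 0xE3 = 11100011 → 3-byte char #2 = E3 83 AD.
Offset 6: leading byte 0xEA = 11101010 → 3-byte char #3 = EA BB 8D.
Offset 9: leading byte 0xF3 = 11110011 → 4-byte char #4 = F3 8D 8F B7.
Offset 13: leading byte 0x58 = 01011000 → 1-byte char #5 = 58.
Leading byte 0x58 = 01011000 matches 0xxxxxxx → 1-byte sequence.
Byte 1: 0x58 = 01011000, payload 1011000 (7 bits).
Concatenate: 1011000 = 0x58 (7 bits → U+0058).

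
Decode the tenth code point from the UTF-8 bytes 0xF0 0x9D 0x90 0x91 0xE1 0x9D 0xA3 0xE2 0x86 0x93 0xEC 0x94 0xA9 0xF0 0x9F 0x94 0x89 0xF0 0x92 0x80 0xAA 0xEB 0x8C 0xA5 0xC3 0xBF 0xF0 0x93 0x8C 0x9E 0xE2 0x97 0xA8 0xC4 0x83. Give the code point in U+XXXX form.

Offset 0: leading byte 0xF0 = 11110000 → 4-byte char #1 = F0 9D 90 91.
Offset 4: leading byte 0xE1 = 11100001 → 3-byte char #2 = E1 9D A3.
Offset 7: leading byte 0xE2 = 11100010 → 3-byte char #3 = E2 86 93.
Offset 10: leading byte 0xEC = 11101100 → 3-byte char #4 = EC 94 A9.
Offset 13: leading byte 0xF0 = 11110000 → 4-byte char #5 = F0 9F 94 89.
Offset 17: leading byte 0xF0 = 11110000 → 4-byte char #6 = F0 92 80 AA.
Offset 21: leading byte 0xEB = 11101011 → 3-byte char #7 = EB 8C A5.
Offset 24: leading byte 0xC3 = 11000011 → 2-byte char #8 = C3 BF.
Offset 26: leading byte 0xF0 = 11110000 → 4-byte char #9 = F0 93 8C 9E.
Offset 30: leading byte 0xE2 = 11100010 → 3-byte char #10 = E2 97 A8.
Leading byte 0xE2 = 11100010 matches 1110xxxx → 3-byte sequence.
Byte 1: 0xE2 = 11100010, payload 0010 (4 bits).
Byte 2: 0x97 = 10010111 (10xxxxxx ✓), payload 010111.
Byte 3: 0xA8 = 10101000 (10xxxxxx ✓), payload 101000.
Concatenate: 0010010111101000 = 0x25E8 (16 bits → U+25E8).

U+25E8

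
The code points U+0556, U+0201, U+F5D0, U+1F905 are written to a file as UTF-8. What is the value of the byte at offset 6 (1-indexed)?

0x97

1-indexed offset 6 is 0-indexed offset 5.
U+0556 → 2-byte form D5 96 at offsets 0–1.
U+0201 → 2-byte form C8 81 at offsets 2–3.
U+F5D0 → 3-byte form EF 97 90 at offsets 4–6.
Offset 5 falls in char 3's range; it's byte 2 of EF 97 90 = 0x97.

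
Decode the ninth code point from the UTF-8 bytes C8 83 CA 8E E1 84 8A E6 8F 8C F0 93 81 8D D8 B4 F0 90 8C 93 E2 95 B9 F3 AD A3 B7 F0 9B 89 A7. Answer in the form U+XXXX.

Offset 0: leading byte 0xC8 = 11001000 → 2-byte char #1 = C8 83.
Offset 2: leading byte 0xCA = 11001010 → 2-byte char #2 = CA 8E.
Offset 4: leading byte 0xE1 = 11100001 → 3-byte char #3 = E1 84 8A.
Offset 7: leading byte 0xE6 = 11100110 → 3-byte char #4 = E6 8F 8C.
Offset 10: leading byte 0xF0 = 11110000 → 4-byte char #5 = F0 93 81 8D.
Offset 14: leading byte 0xD8 = 11011000 → 2-byte char #6 = D8 B4.
Offset 16: leading byte 0xF0 = 11110000 → 4-byte char #7 = F0 90 8C 93.
Offset 20: leading byte 0xE2 = 11100010 → 3-byte char #8 = E2 95 B9.
Offset 23: leading byte 0xF3 = 11110011 → 4-byte char #9 = F3 AD A3 B7.
Leading byte 0xF3 = 11110011 matches 11110xxx → 4-byte sequence.
Byte 1: 0xF3 = 11110011, payload 011 (3 bits).
Byte 2: 0xAD = 10101101 (10xxxxxx ✓), payload 101101.
Byte 3: 0xA3 = 10100011 (10xxxxxx ✓), payload 100011.
Byte 4: 0xB7 = 10110111 (10xxxxxx ✓), payload 110111.
Concatenate: 011101101100011110111 = 0xED8F7 (21 bits → U+ED8F7).

U+ED8F7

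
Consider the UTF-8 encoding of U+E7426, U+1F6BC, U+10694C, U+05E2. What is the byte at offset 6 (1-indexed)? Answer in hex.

1-indexed offset 6 is 0-indexed offset 5.
U+E7426 → 4-byte form F3 A7 90 A6 at offsets 0–3.
U+1F6BC → 4-byte form F0 9F 9A BC at offsets 4–7.
Offset 5 falls in char 2's range; it's byte 2 of F0 9F 9A BC = 0x9F.

0x9F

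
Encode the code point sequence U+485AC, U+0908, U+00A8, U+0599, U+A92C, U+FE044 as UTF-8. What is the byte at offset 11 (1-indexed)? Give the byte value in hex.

1-indexed offset 11 is 0-indexed offset 10.
U+485AC → 4-byte form F1 88 96 AC at offsets 0–3.
U+0908 → 3-byte form E0 A4 88 at offsets 4–6.
U+00A8 → 2-byte form C2 A8 at offsets 7–8.
U+0599 → 2-byte form D6 99 at offsets 9–10.
Offset 10 falls in char 4's range; it's byte 2 of D6 99 = 0x99.

0x99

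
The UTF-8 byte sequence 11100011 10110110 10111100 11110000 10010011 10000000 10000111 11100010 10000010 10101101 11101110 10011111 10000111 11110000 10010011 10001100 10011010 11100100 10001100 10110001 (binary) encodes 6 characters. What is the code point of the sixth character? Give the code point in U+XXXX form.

U+4331

Offset 0: leading byte 0xE3 = 11100011 → 3-byte char #1 = E3 B6 BC.
Offset 3: leading byte 0xF0 = 11110000 → 4-byte char #2 = F0 93 80 87.
Offset 7: leading byte 0xE2 = 11100010 → 3-byte char #3 = E2 82 AD.
Offset 10: leading byte 0xEE = 11101110 → 3-byte char #4 = EE 9F 87.
Offset 13: leading byte 0xF0 = 11110000 → 4-byte char #5 = F0 93 8C 9A.
Offset 17: leading byte 0xE4 = 11100100 → 3-byte char #6 = E4 8C B1.
Leading byte 0xE4 = 11100100 matches 1110xxxx → 3-byte sequence.
Byte 1: 0xE4 = 11100100, payload 0100 (4 bits).
Byte 2: 0x8C = 10001100 (10xxxxxx ✓), payload 001100.
Byte 3: 0xB1 = 10110001 (10xxxxxx ✓), payload 110001.
Concatenate: 0100001100110001 = 0x4331 (16 bits → U+4331).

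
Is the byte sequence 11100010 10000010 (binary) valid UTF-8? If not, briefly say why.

invalid (sequence truncated)

Leading byte 0xE2 = 11100010 → 3-byte form, but only 2 bytes are present.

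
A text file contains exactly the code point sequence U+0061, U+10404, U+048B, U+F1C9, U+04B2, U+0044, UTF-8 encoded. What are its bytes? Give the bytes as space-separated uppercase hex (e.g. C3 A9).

U+0061: 1-byte form → 61.
U+10404: 4-byte form → F0 90 90 84.
U+048B: 2-byte form → D2 8B.
U+F1C9: 3-byte form → EF 87 89.
U+04B2: 2-byte form → D2 B2.
U+0044: 1-byte form → 44.
Concatenated (13 bytes): 61 F0 90 90 84 D2 8B EF 87 89 D2 B2 44.

61 F0 90 90 84 D2 8B EF 87 89 D2 B2 44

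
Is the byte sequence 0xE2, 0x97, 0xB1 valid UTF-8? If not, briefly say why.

valid

Leading byte 0xE2 = 11100010 → 3-byte form.
Continuation bytes 0x97=10010111, 0xB1=10110001 all match 10xxxxxx.
Decoded value 0x25F1 is ≥ 0x800 (shortest form) and not a surrogate.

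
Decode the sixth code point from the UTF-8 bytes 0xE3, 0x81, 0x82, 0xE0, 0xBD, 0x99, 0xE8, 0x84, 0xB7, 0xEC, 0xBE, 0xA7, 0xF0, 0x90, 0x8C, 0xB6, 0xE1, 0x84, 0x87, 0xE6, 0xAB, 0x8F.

U+1107

Offset 0: leading byte 0xE3 = 11100011 → 3-byte char #1 = E3 81 82.
Offset 3: leading byte 0xE0 = 11100000 → 3-byte char #2 = E0 BD 99.
Offset 6: leading byte 0xE8 = 11101000 → 3-byte char #3 = E8 84 B7.
Offset 9: leading byte 0xEC = 11101100 → 3-byte char #4 = EC BE A7.
Offset 12: leading byte 0xF0 = 11110000 → 4-byte char #5 = F0 90 8C B6.
Offset 16: leading byte 0xE1 = 11100001 → 3-byte char #6 = E1 84 87.
Leading byte 0xE1 = 11100001 matches 1110xxxx → 3-byte sequence.
Byte 1: 0xE1 = 11100001, payload 0001 (4 bits).
Byte 2: 0x84 = 10000100 (10xxxxxx ✓), payload 000100.
Byte 3: 0x87 = 10000111 (10xxxxxx ✓), payload 000111.
Concatenate: 0001000100000111 = 0x1107 (16 bits → U+1107).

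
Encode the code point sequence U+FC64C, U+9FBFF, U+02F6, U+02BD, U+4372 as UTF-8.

U+FC64C: 4-byte form → F3 BC 99 8C.
U+9FBFF: 4-byte form → F2 9F AF BF.
U+02F6: 2-byte form → CB B6.
U+02BD: 2-byte form → CA BD.
U+4372: 3-byte form → E4 8D B2.
Concatenated (15 bytes): F3 BC 99 8C F2 9F AF BF CB B6 CA BD E4 8D B2.

F3 BC 99 8C F2 9F AF BF CB B6 CA BD E4 8D B2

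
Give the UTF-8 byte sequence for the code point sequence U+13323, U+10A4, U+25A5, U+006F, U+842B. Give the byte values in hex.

U+13323: 4-byte form → F0 93 8C A3.
U+10A4: 3-byte form → E1 82 A4.
U+25A5: 3-byte form → E2 96 A5.
U+006F: 1-byte form → 6F.
U+842B: 3-byte form → E8 90 AB.
Concatenated (14 bytes): F0 93 8C A3 E1 82 A4 E2 96 A5 6F E8 90 AB.

F0 93 8C A3 E1 82 A4 E2 96 A5 6F E8 90 AB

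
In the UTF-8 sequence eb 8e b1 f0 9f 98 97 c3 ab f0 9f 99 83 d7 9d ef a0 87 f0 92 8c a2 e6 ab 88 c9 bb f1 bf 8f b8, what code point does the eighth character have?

U+6AC8

Offset 0: leading byte 0xEB = 11101011 → 3-byte char #1 = EB 8E B1.
Offset 3: leading byte 0xF0 = 11110000 → 4-byte char #2 = F0 9F 98 97.
Offset 7: leading byte 0xC3 = 11000011 → 2-byte char #3 = C3 AB.
Offset 9: leading byte 0xF0 = 11110000 → 4-byte char #4 = F0 9F 99 83.
Offset 13: leading byte 0xD7 = 11010111 → 2-byte char #5 = D7 9D.
Offset 15: leading byte 0xEF = 11101111 → 3-byte char #6 = EF A0 87.
Offset 18: leading byte 0xF0 = 11110000 → 4-byte char #7 = F0 92 8C A2.
Offset 22: leading byte 0xE6 = 11100110 → 3-byte char #8 = E6 AB 88.
Leading byte 0xE6 = 11100110 matches 1110xxxx → 3-byte sequence.
Byte 1: 0xE6 = 11100110, payload 0110 (4 bits).
Byte 2: 0xAB = 10101011 (10xxxxxx ✓), payload 101011.
Byte 3: 0x88 = 10001000 (10xxxxxx ✓), payload 001000.
Concatenate: 0110101011001000 = 0x6AC8 (16 bits → U+6AC8).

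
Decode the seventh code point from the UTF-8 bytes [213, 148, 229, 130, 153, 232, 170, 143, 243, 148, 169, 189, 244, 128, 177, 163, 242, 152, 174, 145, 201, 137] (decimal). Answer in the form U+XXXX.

Offset 0: leading byte 0xD5 = 11010101 → 2-byte char #1 = D5 94.
Offset 2: leading byte 0xE5 = 11100101 → 3-byte char #2 = E5 82 99.
Offset 5: leading byte 0xE8 = 11101000 → 3-byte char #3 = E8 AA 8F.
Offset 8: leading byte 0xF3 = 11110011 → 4-byte char #4 = F3 94 A9 BD.
Offset 12: leading byte 0xF4 = 11110100 → 4-byte char #5 = F4 80 B1 A3.
Offset 16: leading byte 0xF2 = 11110010 → 4-byte char #6 = F2 98 AE 91.
Offset 20: leading byte 0xC9 = 11001001 → 2-byte char #7 = C9 89.
Leading byte 0xC9 = 11001001 matches 110xxxxx → 2-byte sequence.
Byte 1: 0xC9 = 11001001, payload 01001 (5 bits).
Byte 2: 0x89 = 10001001 (10xxxxxx ✓), payload 001001.
Concatenate: 01001001001 = 0x249 (11 bits → U+0249).

U+0249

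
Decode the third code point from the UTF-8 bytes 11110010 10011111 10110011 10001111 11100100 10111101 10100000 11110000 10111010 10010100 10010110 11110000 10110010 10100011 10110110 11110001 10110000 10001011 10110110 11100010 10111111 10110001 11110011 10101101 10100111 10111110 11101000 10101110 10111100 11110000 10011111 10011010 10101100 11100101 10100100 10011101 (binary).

U+3A516

Offset 0: leading byte 0xF2 = 11110010 → 4-byte char #1 = F2 9F B3 8F.
Offset 4: leading byte 0xE4 = 11100100 → 3-byte char #2 = E4 BD A0.
Offset 7: leading byte 0xF0 = 11110000 → 4-byte char #3 = F0 BA 94 96.
Leading byte 0xF0 = 11110000 matches 11110xxx → 4-byte sequence.
Byte 1: 0xF0 = 11110000, payload 000 (3 bits).
Byte 2: 0xBA = 10111010 (10xxxxxx ✓), payload 111010.
Byte 3: 0x94 = 10010100 (10xxxxxx ✓), payload 010100.
Byte 4: 0x96 = 10010110 (10xxxxxx ✓), payload 010110.
Concatenate: 000111010010100010110 = 0x3A516 (21 bits → U+3A516).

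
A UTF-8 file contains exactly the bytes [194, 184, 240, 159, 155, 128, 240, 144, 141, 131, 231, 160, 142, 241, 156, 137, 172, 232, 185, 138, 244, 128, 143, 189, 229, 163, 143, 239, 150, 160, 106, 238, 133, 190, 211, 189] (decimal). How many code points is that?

12

Byte at offset 0: 0xC2 = 11000010 → 2-byte char (#1). Advance 2.
Byte at offset 2: 0xF0 = 11110000 → 4-byte char (#2). Advance 4.
Byte at offset 6: 0xF0 = 11110000 → 4-byte char (#3). Advance 4.
Byte at offset 10: 0xE7 = 11100111 → 3-byte char (#4). Advance 3.
Byte at offset 13: 0xF1 = 11110001 → 4-byte char (#5). Advance 4.
Byte at offset 17: 0xE8 = 11101000 → 3-byte char (#6). Advance 3.
Byte at offset 20: 0xF4 = 11110100 → 4-byte char (#7). Advance 4.
Byte at offset 24: 0xE5 = 11100101 → 3-byte char (#8). Advance 3.
Byte at offset 27: 0xEF = 11101111 → 3-byte char (#9). Advance 3.
Byte at offset 30: 0x6A = 01101010 → 1-byte char (#10). Advance 1.
Byte at offset 31: 0xEE = 11101110 → 3-byte char (#11). Advance 3.
Byte at offset 34: 0xD3 = 11010011 → 2-byte char (#12). Advance 2.
Reached end at offset 36 after 12 code points.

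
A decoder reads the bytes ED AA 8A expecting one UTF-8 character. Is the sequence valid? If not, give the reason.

Structurally a 3-byte sequence; payload = 0xDA8A.
But 0xDA8A is in U+D800–U+DFFF, the surrogate range. Surrogates are not Unicode scalar values and are forbidden in UTF-8.

invalid (encodes a surrogate (U+D800–U+DFFF))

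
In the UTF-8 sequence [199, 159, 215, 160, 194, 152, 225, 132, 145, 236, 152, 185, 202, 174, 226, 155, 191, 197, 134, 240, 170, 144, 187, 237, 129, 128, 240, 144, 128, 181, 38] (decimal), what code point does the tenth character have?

Offset 0: leading byte 0xC7 = 11000111 → 2-byte char #1 = C7 9F.
Offset 2: leading byte 0xD7 = 11010111 → 2-byte char #2 = D7 A0.
Offset 4: leading byte 0xC2 = 11000010 → 2-byte char #3 = C2 98.
Offset 6: leading byte 0xE1 = 11100001 → 3-byte char #4 = E1 84 91.
Offset 9: leading byte 0xEC = 11101100 → 3-byte char #5 = EC 98 B9.
Offset 12: leading byte 0xCA = 11001010 → 2-byte char #6 = CA AE.
Offset 14: leading byte 0xE2 = 11100010 → 3-byte char #7 = E2 9B BF.
Offset 17: leading byte 0xC5 = 11000101 → 2-byte char #8 = C5 86.
Offset 19: leading byte 0xF0 = 11110000 → 4-byte char #9 = F0 AA 90 BB.
Offset 23: leading byte 0xED = 11101101 → 3-byte char #10 = ED 81 80.
Leading byte 0xED = 11101101 matches 1110xxxx → 3-byte sequence.
Byte 1: 0xED = 11101101, payload 1101 (4 bits).
Byte 2: 0x81 = 10000001 (10xxxxxx ✓), payload 000001.
Byte 3: 0x80 = 10000000 (10xxxxxx ✓), payload 000000.
Concatenate: 1101000001000000 = 0xD040 (16 bits → U+D040).

U+D040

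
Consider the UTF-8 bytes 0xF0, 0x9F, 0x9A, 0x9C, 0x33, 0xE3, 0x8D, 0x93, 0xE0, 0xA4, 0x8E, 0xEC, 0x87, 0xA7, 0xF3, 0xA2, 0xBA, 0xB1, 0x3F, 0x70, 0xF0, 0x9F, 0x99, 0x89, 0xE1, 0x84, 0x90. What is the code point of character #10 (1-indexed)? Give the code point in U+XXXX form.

U+1110

Offset 0: leading byte 0xF0 = 11110000 → 4-byte char #1 = F0 9F 9A 9C.
Offset 4: leading byte 0x33 = 00110011 → 1-byte char #2 = 33.
Offset 5: leading byte 0xE3 = 11100011 → 3-byte char #3 = E3 8D 93.
Offset 8: leading byte 0xE0 = 11100000 → 3-byte char #4 = E0 A4 8E.
Offset 11: leading byte 0xEC = 11101100 → 3-byte char #5 = EC 87 A7.
Offset 14: leading byte 0xF3 = 11110011 → 4-byte char #6 = F3 A2 BA B1.
Offset 18: leading byte 0x3F = 00111111 → 1-byte char #7 = 3F.
Offset 19: leading byte 0x70 = 01110000 → 1-byte char #8 = 70.
Offset 20: leading byte 0xF0 = 11110000 → 4-byte char #9 = F0 9F 99 89.
Offset 24: leading byte 0xE1 = 11100001 → 3-byte char #10 = E1 84 90.
Leading byte 0xE1 = 11100001 matches 1110xxxx → 3-byte sequence.
Byte 1: 0xE1 = 11100001, payload 0001 (4 bits).
Byte 2: 0x84 = 10000100 (10xxxxxx ✓), payload 000100.
Byte 3: 0x90 = 10010000 (10xxxxxx ✓), payload 010000.
Concatenate: 0001000100010000 = 0x1110 (16 bits → U+1110).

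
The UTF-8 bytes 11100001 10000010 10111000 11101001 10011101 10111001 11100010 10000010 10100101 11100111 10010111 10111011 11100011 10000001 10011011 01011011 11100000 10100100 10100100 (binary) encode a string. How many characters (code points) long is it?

Byte at offset 0: 0xE1 = 11100001 → 3-byte char (#1). Advance 3.
Byte at offset 3: 0xE9 = 11101001 → 3-byte char (#2). Advance 3.
Byte at offset 6: 0xE2 = 11100010 → 3-byte char (#3). Advance 3.
Byte at offset 9: 0xE7 = 11100111 → 3-byte char (#4). Advance 3.
Byte at offset 12: 0xE3 = 11100011 → 3-byte char (#5). Advance 3.
Byte at offset 15: 0x5B = 01011011 → 1-byte char (#6). Advance 1.
Byte at offset 16: 0xE0 = 11100000 → 3-byte char (#7). Advance 3.
Reached end at offset 19 after 7 code points.

7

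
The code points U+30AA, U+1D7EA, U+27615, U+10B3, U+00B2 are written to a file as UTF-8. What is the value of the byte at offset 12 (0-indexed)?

0x82

U+30AA → 3-byte form E3 82 AA at offsets 0–2.
U+1D7EA → 4-byte form F0 9D 9F AA at offsets 3–6.
U+27615 → 4-byte form F0 A7 98 95 at offsets 7–10.
U+10B3 → 3-byte form E1 82 B3 at offsets 11–13.
Offset 12 falls in char 4's range; it's byte 2 of E1 82 B3 = 0x82.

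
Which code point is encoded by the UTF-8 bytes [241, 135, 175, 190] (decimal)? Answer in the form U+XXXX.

Leading byte 0xF1 = 11110001 matches 11110xxx → 4-byte sequence.
Byte 1: 0xF1 = 11110001, payload 001 (3 bits).
Byte 2: 0x87 = 10000111 (10xxxxxx ✓), payload 000111.
Byte 3: 0xAF = 10101111 (10xxxxxx ✓), payload 101111.
Byte 4: 0xBE = 10111110 (10xxxxxx ✓), payload 111110.
Concatenate: 001000111101111111110 = 0x47BFE (21 bits → U+47BFE).

U+47BFE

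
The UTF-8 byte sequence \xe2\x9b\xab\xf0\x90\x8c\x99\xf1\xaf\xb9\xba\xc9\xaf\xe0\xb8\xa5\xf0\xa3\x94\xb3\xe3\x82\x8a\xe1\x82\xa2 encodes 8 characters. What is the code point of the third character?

Offset 0: leading byte 0xE2 = 11100010 → 3-byte char #1 = E2 9B AB.
Offset 3: leading byte 0xF0 = 11110000 → 4-byte char #2 = F0 90 8C 99.
Offset 7: leading byte 0xF1 = 11110001 → 4-byte char #3 = F1 AF B9 BA.
Leading byte 0xF1 = 11110001 matches 11110xxx → 4-byte sequence.
Byte 1: 0xF1 = 11110001, payload 001 (3 bits).
Byte 2: 0xAF = 10101111 (10xxxxxx ✓), payload 101111.
Byte 3: 0xB9 = 10111001 (10xxxxxx ✓), payload 111001.
Byte 4: 0xBA = 10111010 (10xxxxxx ✓), payload 111010.
Concatenate: 001101111111001111010 = 0x6FE7A (21 bits → U+6FE7A).

U+6FE7A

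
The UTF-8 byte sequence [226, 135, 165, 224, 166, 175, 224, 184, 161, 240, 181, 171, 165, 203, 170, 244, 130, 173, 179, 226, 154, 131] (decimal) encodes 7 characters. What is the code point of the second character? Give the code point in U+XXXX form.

U+09AF

Offset 0: leading byte 0xE2 = 11100010 → 3-byte char #1 = E2 87 A5.
Offset 3: leading byte 0xE0 = 11100000 → 3-byte char #2 = E0 A6 AF.
Leading byte 0xE0 = 11100000 matches 1110xxxx → 3-byte sequence.
Byte 1: 0xE0 = 11100000, payload 0000 (4 bits).
Byte 2: 0xA6 = 10100110 (10xxxxxx ✓), payload 100110.
Byte 3: 0xAF = 10101111 (10xxxxxx ✓), payload 101111.
Concatenate: 0000100110101111 = 0x9AF (16 bits → U+09AF).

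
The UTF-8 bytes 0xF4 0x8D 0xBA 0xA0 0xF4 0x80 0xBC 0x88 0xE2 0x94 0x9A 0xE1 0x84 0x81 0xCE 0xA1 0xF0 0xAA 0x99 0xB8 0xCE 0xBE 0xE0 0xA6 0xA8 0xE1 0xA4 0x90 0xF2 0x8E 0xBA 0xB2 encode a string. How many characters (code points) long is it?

10

Byte at offset 0: 0xF4 = 11110100 → 4-byte char (#1). Advance 4.
Byte at offset 4: 0xF4 = 11110100 → 4-byte char (#2). Advance 4.
Byte at offset 8: 0xE2 = 11100010 → 3-byte char (#3). Advance 3.
Byte at offset 11: 0xE1 = 11100001 → 3-byte char (#4). Advance 3.
Byte at offset 14: 0xCE = 11001110 → 2-byte char (#5). Advance 2.
Byte at offset 16: 0xF0 = 11110000 → 4-byte char (#6). Advance 4.
Byte at offset 20: 0xCE = 11001110 → 2-byte char (#7). Advance 2.
Byte at offset 22: 0xE0 = 11100000 → 3-byte char (#8). Advance 3.
Byte at offset 25: 0xE1 = 11100001 → 3-byte char (#9). Advance 3.
Byte at offset 28: 0xF2 = 11110010 → 4-byte char (#10). Advance 4.
Reached end at offset 32 after 10 code points.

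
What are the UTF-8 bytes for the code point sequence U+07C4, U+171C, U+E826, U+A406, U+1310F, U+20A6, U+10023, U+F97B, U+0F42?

DF 84 E1 9C 9C EE A0 A6 EA 90 86 F0 93 84 8F E2 82 A6 F0 90 80 A3 EF A5 BB E0 BD 82

U+07C4: 2-byte form → DF 84.
U+171C: 3-byte form → E1 9C 9C.
U+E826: 3-byte form → EE A0 A6.
U+A406: 3-byte form → EA 90 86.
U+1310F: 4-byte form → F0 93 84 8F.
U+20A6: 3-byte form → E2 82 A6.
U+10023: 4-byte form → F0 90 80 A3.
U+F97B: 3-byte form → EF A5 BB.
U+0F42: 3-byte form → E0 BD 82.
Concatenated (28 bytes): DF 84 E1 9C 9C EE A0 A6 EA 90 86 F0 93 84 8F E2 82 A6 F0 90 80 A3 EF A5 BB E0 BD 82.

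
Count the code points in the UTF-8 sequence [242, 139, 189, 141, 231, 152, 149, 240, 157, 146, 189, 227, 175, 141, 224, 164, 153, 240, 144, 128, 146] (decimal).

6

Byte at offset 0: 0xF2 = 11110010 → 4-byte char (#1). Advance 4.
Byte at offset 4: 0xE7 = 11100111 → 3-byte char (#2). Advance 3.
Byte at offset 7: 0xF0 = 11110000 → 4-byte char (#3). Advance 4.
Byte at offset 11: 0xE3 = 11100011 → 3-byte char (#4). Advance 3.
Byte at offset 14: 0xE0 = 11100000 → 3-byte char (#5). Advance 3.
Byte at offset 17: 0xF0 = 11110000 → 4-byte char (#6). Advance 4.
Reached end at offset 21 after 6 code points.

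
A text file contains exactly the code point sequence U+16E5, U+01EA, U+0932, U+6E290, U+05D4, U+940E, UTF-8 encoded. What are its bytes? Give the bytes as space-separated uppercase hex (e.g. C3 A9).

E1 9B A5 C7 AA E0 A4 B2 F1 AE 8A 90 D7 94 E9 90 8E

U+16E5: 3-byte form → E1 9B A5.
U+01EA: 2-byte form → C7 AA.
U+0932: 3-byte form → E0 A4 B2.
U+6E290: 4-byte form → F1 AE 8A 90.
U+05D4: 2-byte form → D7 94.
U+940E: 3-byte form → E9 90 8E.
Concatenated (17 bytes): E1 9B A5 C7 AA E0 A4 B2 F1 AE 8A 90 D7 94 E9 90 8E.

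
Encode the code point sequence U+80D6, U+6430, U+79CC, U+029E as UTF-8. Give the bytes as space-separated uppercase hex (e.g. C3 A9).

U+80D6: 3-byte form → E8 83 96.
U+6430: 3-byte form → E6 90 B0.
U+79CC: 3-byte form → E7 A7 8C.
U+029E: 2-byte form → CA 9E.
Concatenated (11 bytes): E8 83 96 E6 90 B0 E7 A7 8C CA 9E.

E8 83 96 E6 90 B0 E7 A7 8C CA 9E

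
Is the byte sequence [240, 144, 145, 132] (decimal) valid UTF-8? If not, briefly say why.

valid

Leading byte 0xF0 = 11110000 → 4-byte form.
Continuation bytes 0x90=10010000, 0x91=10010001, 0x84=10000100 all match 10xxxxxx.
Decoded value 0x10444 is ≥ 0x10000 (shortest form) and not a surrogate.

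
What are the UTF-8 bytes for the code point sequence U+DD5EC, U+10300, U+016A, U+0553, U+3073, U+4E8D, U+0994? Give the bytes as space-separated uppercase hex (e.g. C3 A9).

U+DD5EC: 4-byte form → F3 9D 97 AC.
U+10300: 4-byte form → F0 90 8C 80.
U+016A: 2-byte form → C5 AA.
U+0553: 2-byte form → D5 93.
U+3073: 3-byte form → E3 81 B3.
U+4E8D: 3-byte form → E4 BA 8D.
U+0994: 3-byte form → E0 A6 94.
Concatenated (21 bytes): F3 9D 97 AC F0 90 8C 80 C5 AA D5 93 E3 81 B3 E4 BA 8D E0 A6 94.

F3 9D 97 AC F0 90 8C 80 C5 AA D5 93 E3 81 B3 E4 BA 8D E0 A6 94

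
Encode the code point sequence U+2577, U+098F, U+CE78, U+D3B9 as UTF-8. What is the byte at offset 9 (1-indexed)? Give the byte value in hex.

1-indexed offset 9 is 0-indexed offset 8.
U+2577 → 3-byte form E2 95 B7 at offsets 0–2.
U+098F → 3-byte form E0 A6 8F at offsets 3–5.
U+CE78 → 3-byte form EC B9 B8 at offsets 6–8.
Offset 8 falls in char 3's range; it's byte 3 of EC B9 B8 = 0xB8.

0xB8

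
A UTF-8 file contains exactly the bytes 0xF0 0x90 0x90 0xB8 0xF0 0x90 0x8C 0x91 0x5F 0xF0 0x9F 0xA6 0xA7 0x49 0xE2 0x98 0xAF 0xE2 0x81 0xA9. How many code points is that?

Byte at offset 0: 0xF0 = 11110000 → 4-byte char (#1). Advance 4.
Byte at offset 4: 0xF0 = 11110000 → 4-byte char (#2). Advance 4.
Byte at offset 8: 0x5F = 01011111 → 1-byte char (#3). Advance 1.
Byte at offset 9: 0xF0 = 11110000 → 4-byte char (#4). Advance 4.
Byte at offset 13: 0x49 = 01001001 → 1-byte char (#5). Advance 1.
Byte at offset 14: 0xE2 = 11100010 → 3-byte char (#6). Advance 3.
Byte at offset 17: 0xE2 = 11100010 → 3-byte char (#7). Advance 3.
Reached end at offset 20 after 7 code points.

7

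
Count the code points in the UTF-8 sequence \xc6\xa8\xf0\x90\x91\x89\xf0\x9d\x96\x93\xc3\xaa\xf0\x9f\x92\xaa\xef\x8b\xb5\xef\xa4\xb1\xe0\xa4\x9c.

Byte at offset 0: 0xC6 = 11000110 → 2-byte char (#1). Advance 2.
Byte at offset 2: 0xF0 = 11110000 → 4-byte char (#2). Advance 4.
Byte at offset 6: 0xF0 = 11110000 → 4-byte char (#3). Advance 4.
Byte at offset 10: 0xC3 = 11000011 → 2-byte char (#4). Advance 2.
Byte at offset 12: 0xF0 = 11110000 → 4-byte char (#5). Advance 4.
Byte at offset 16: 0xEF = 11101111 → 3-byte char (#6). Advance 3.
Byte at offset 19: 0xEF = 11101111 → 3-byte char (#7). Advance 3.
Byte at offset 22: 0xE0 = 11100000 → 3-byte char (#8). Advance 3.
Reached end at offset 25 after 8 code points.

8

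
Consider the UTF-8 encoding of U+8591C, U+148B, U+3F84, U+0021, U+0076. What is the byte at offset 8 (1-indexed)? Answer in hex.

1-indexed offset 8 is 0-indexed offset 7.
U+8591C → 4-byte form F2 85 A4 9C at offsets 0–3.
U+148B → 3-byte form E1 92 8B at offsets 4–6.
U+3F84 → 3-byte form E3 BE 84 at offsets 7–9.
Offset 7 falls in char 3's range; it's byte 1 of E3 BE 84 = 0xE3.

0xE3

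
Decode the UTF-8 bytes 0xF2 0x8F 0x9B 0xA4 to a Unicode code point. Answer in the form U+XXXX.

Leading byte 0xF2 = 11110010 matches 11110xxx → 4-byte sequence.
Byte 1: 0xF2 = 11110010, payload 010 (3 bits).
Byte 2: 0x8F = 10001111 (10xxxxxx ✓), payload 001111.
Byte 3: 0x9B = 10011011 (10xxxxxx ✓), payload 011011.
Byte 4: 0xA4 = 10100100 (10xxxxxx ✓), payload 100100.
Concatenate: 010001111011011100100 = 0x8F6E4 (21 bits → U+8F6E4).

U+8F6E4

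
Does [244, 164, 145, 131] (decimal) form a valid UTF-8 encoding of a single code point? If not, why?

invalid (encodes a value above U+10FFFF)

Leading byte 0xF4 = 11110100 → 4-byte form.
Payload = 0x124443, which exceeds U+10FFFF, the maximum Unicode code point. (Leading bytes F5–FF, or F4 followed by ≥ 0x90, are invalid.)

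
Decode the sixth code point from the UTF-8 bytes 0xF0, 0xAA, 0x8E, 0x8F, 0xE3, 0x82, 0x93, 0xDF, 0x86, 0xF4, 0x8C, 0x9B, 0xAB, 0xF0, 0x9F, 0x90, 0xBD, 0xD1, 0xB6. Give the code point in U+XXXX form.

U+0476

Offset 0: leading byte 0xF0 = 11110000 → 4-byte char #1 = F0 AA 8E 8F.
Offset 4: leading byte 0xE3 = 11100011 → 3-byte char #2 = E3 82 93.
Offset 7: leading byte 0xDF = 11011111 → 2-byte char #3 = DF 86.
Offset 9: leading byte 0xF4 = 11110100 → 4-byte char #4 = F4 8C 9B AB.
Offset 13: leading byte 0xF0 = 11110000 → 4-byte char #5 = F0 9F 90 BD.
Offset 17: leading byte 0xD1 = 11010001 → 2-byte char #6 = D1 B6.
Leading byte 0xD1 = 11010001 matches 110xxxxx → 2-byte sequence.
Byte 1: 0xD1 = 11010001, payload 10001 (5 bits).
Byte 2: 0xB6 = 10110110 (10xxxxxx ✓), payload 110110.
Concatenate: 10001110110 = 0x476 (11 bits → U+0476).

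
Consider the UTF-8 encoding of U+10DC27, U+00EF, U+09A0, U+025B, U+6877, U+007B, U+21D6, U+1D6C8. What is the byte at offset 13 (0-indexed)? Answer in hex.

U+10DC27 → 4-byte form F4 8D B0 A7 at offsets 0–3.
U+00EF → 2-byte form C3 AF at offsets 4–5.
U+09A0 → 3-byte form E0 A6 A0 at offsets 6–8.
U+025B → 2-byte form C9 9B at offsets 9–10.
U+6877 → 3-byte form E6 A1 B7 at offsets 11–13.
Offset 13 falls in char 5's range; it's byte 3 of E6 A1 B7 = 0xB7.

0xB7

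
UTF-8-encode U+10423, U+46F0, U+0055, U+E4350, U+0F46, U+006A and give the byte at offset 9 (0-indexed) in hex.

U+10423 → 4-byte form F0 90 90 A3 at offsets 0–3.
U+46F0 → 3-byte form E4 9B B0 at offsets 4–6.
U+0055 → 1-byte form 55 at offsets 7–7.
U+E4350 → 4-byte form F3 A4 8D 90 at offsets 8–11.
Offset 9 falls in char 4's range; it's byte 2 of F3 A4 8D 90 = 0xA4.

0xA4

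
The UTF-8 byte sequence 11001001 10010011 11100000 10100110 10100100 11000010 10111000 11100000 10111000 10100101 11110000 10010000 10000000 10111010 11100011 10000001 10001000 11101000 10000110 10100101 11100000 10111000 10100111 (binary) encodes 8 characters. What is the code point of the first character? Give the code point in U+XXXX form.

Offset 0: leading byte 0xC9 = 11001001 → 2-byte char #1 = C9 93.
Leading byte 0xC9 = 11001001 matches 110xxxxx → 2-byte sequence.
Byte 1: 0xC9 = 11001001, payload 01001 (5 bits).
Byte 2: 0x93 = 10010011 (10xxxxxx ✓), payload 010011.
Concatenate: 01001010011 = 0x253 (11 bits → U+0253).

U+0253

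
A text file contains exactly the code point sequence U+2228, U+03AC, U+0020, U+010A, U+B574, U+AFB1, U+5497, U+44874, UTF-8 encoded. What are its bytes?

U+2228: 3-byte form → E2 88 A8.
U+03AC: 2-byte form → CE AC.
U+0020: 1-byte form → 20.
U+010A: 2-byte form → C4 8A.
U+B574: 3-byte form → EB 95 B4.
U+AFB1: 3-byte form → EA BE B1.
U+5497: 3-byte form → E5 92 97.
U+44874: 4-byte form → F1 84 A1 B4.
Concatenated (21 bytes): E2 88 A8 CE AC 20 C4 8A EB 95 B4 EA BE B1 E5 92 97 F1 84 A1 B4.

E2 88 A8 CE AC 20 C4 8A EB 95 B4 EA BE B1 E5 92 97 F1 84 A1 B4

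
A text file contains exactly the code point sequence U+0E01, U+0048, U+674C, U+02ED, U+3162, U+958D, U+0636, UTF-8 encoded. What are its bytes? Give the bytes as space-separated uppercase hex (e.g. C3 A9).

U+0E01: 3-byte form → E0 B8 81.
U+0048: 1-byte form → 48.
U+674C: 3-byte form → E6 9D 8C.
U+02ED: 2-byte form → CB AD.
U+3162: 3-byte form → E3 85 A2.
U+958D: 3-byte form → E9 96 8D.
U+0636: 2-byte form → D8 B6.
Concatenated (17 bytes): E0 B8 81 48 E6 9D 8C CB AD E3 85 A2 E9 96 8D D8 B6.

E0 B8 81 48 E6 9D 8C CB AD E3 85 A2 E9 96 8D D8 B6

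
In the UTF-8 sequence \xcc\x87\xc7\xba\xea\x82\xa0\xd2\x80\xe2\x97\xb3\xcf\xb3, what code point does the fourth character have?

U+0480

Offset 0: leading byte 0xCC = 11001100 → 2-byte char #1 = CC 87.
Offset 2: leading byte 0xC7 = 11000111 → 2-byte char #2 = C7 BA.
Offset 4: leading byte 0xEA = 11101010 → 3-byte char #3 = EA 82 A0.
Offset 7: leading byte 0xD2 = 11010010 → 2-byte char #4 = D2 80.
Leading byte 0xD2 = 11010010 matches 110xxxxx → 2-byte sequence.
Byte 1: 0xD2 = 11010010, payload 10010 (5 bits).
Byte 2: 0x80 = 10000000 (10xxxxxx ✓), payload 000000.
Concatenate: 10010000000 = 0x480 (11 bits → U+0480).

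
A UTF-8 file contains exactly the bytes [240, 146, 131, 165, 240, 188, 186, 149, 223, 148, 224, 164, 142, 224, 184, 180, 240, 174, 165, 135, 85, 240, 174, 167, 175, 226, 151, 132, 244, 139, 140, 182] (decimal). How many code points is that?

Byte at offset 0: 0xF0 = 11110000 → 4-byte char (#1). Advance 4.
Byte at offset 4: 0xF0 = 11110000 → 4-byte char (#2). Advance 4.
Byte at offset 8: 0xDF = 11011111 → 2-byte char (#3). Advance 2.
Byte at offset 10: 0xE0 = 11100000 → 3-byte char (#4). Advance 3.
Byte at offset 13: 0xE0 = 11100000 → 3-byte char (#5). Advance 3.
Byte at offset 16: 0xF0 = 11110000 → 4-byte char (#6). Advance 4.
Byte at offset 20: 0x55 = 01010101 → 1-byte char (#7). Advance 1.
Byte at offset 21: 0xF0 = 11110000 → 4-byte char (#8). Advance 4.
Byte at offset 25: 0xE2 = 11100010 → 3-byte char (#9). Advance 3.
Byte at offset 28: 0xF4 = 11110100 → 4-byte char (#10). Advance 4.
Reached end at offset 32 after 10 code points.

10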